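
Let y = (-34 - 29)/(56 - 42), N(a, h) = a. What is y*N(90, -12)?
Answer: -405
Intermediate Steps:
y = -9/2 (y = -63/14 = -63*1/14 = -9/2 ≈ -4.5000)
y*N(90, -12) = -9/2*90 = -405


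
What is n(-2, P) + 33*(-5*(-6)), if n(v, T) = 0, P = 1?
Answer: 990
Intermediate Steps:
n(-2, P) + 33*(-5*(-6)) = 0 + 33*(-5*(-6)) = 0 + 33*30 = 0 + 990 = 990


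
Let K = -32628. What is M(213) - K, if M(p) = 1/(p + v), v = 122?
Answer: 10930381/335 ≈ 32628.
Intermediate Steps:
M(p) = 1/(122 + p) (M(p) = 1/(p + 122) = 1/(122 + p))
M(213) - K = 1/(122 + 213) - 1*(-32628) = 1/335 + 32628 = 10930381/335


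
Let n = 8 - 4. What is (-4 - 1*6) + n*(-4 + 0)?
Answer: -26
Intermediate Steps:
n = 4
(-4 - 1*6) + n*(-4 + 0) = (-4 - 1*6) + 4*(-4 + 0) = (-4 - 6) + 4*(-4) = -10 - 16 = -26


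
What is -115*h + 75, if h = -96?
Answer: 11115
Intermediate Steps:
-115*h + 75 = -115*(-96) + 75 = 11040 + 75 = 11115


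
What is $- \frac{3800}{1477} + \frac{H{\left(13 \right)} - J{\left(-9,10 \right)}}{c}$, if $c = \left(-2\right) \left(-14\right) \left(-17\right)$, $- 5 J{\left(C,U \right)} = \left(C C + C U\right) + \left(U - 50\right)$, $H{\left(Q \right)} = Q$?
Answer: $- \frac{323844}{125545} \approx -2.5795$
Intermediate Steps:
$J{\left(C,U \right)} = 10 - \frac{U}{5} - \frac{C^{2}}{5} - \frac{C U}{5}$ ($J{\left(C,U \right)} = - \frac{\left(C C + C U\right) + \left(U - 50\right)}{5} = - \frac{\left(C^{2} + C U\right) + \left(-50 + U\right)}{5} = - \frac{-50 + U + C^{2} + C U}{5} = 10 - \frac{U}{5} - \frac{C^{2}}{5} - \frac{C U}{5}$)
$c = -476$ ($c = 28 \left(-17\right) = -476$)
$- \frac{3800}{1477} + \frac{H{\left(13 \right)} - J{\left(-9,10 \right)}}{c} = - \frac{3800}{1477} + \frac{13 - \left(10 - 2 - \frac{\left(-9\right)^{2}}{5} - \left(- \frac{9}{5}\right) 10\right)}{-476} = \left(-3800\right) \frac{1}{1477} + \left(13 - \left(10 - 2 - \frac{81}{5} + 18\right)\right) \left(- \frac{1}{476}\right) = - \frac{3800}{1477} + \left(13 - \left(10 - 2 - \frac{81}{5} + 18\right)\right) \left(- \frac{1}{476}\right) = - \frac{3800}{1477} + \left(13 - \frac{49}{5}\right) \left(- \frac{1}{476}\right) = - \frac{3800}{1477} + \frac{16}{5} \left(- \frac{1}{476}\right) = - \frac{3800}{1477} - \frac{4}{595} = - \frac{323844}{125545}$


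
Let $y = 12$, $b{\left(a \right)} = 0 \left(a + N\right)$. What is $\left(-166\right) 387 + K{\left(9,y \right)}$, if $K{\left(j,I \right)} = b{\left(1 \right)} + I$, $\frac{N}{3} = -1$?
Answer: $-64230$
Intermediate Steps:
$N = -3$ ($N = 3 \left(-1\right) = -3$)
$b{\left(a \right)} = 0$ ($b{\left(a \right)} = 0 \left(a - 3\right) = 0 \left(-3 + a\right) = 0$)
$K{\left(j,I \right)} = I$ ($K{\left(j,I \right)} = 0 + I = I$)
$\left(-166\right) 387 + K{\left(9,y \right)} = \left(-166\right) 387 + 12 = -64242 + 12 = -64230$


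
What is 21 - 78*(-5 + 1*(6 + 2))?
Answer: -213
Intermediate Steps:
21 - 78*(-5 + 1*(6 + 2)) = 21 - 78*(-5 + 1*8) = 21 - 78*(-5 + 8) = 21 - 78*3 = 21 - 234 = -213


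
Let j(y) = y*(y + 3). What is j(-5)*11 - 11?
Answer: 99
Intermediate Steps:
j(y) = y*(3 + y)
j(-5)*11 - 11 = -5*(3 - 5)*11 - 11 = -5*(-2)*11 - 11 = 10*11 - 11 = 110 - 11 = 99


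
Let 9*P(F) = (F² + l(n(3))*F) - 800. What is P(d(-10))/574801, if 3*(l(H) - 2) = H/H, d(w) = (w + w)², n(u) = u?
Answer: 480400/15519627 ≈ 0.030954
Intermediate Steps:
d(w) = 4*w² (d(w) = (2*w)² = 4*w²)
l(H) = 7/3 (l(H) = 2 + (H/H)/3 = 2 + (⅓)*1 = 2 + ⅓ = 7/3)
P(F) = -800/9 + F²/9 + 7*F/27 (P(F) = ((F² + 7*F/3) - 800)/9 = (-800 + F² + 7*F/3)/9 = -800/9 + F²/9 + 7*F/27)
P(d(-10))/574801 = (-800/9 + (4*(-10)²)²/9 + 7*(4*(-10)²)/27)/574801 = (-800/9 + (4*100)²/9 + 7*(4*100)/27)*(1/574801) = (-800/9 + (⅑)*400² + (7/27)*400)*(1/574801) = (-800/9 + (⅑)*160000 + 2800/27)*(1/574801) = (-800/9 + 160000/9 + 2800/27)*(1/574801) = (480400/27)*(1/574801) = 480400/15519627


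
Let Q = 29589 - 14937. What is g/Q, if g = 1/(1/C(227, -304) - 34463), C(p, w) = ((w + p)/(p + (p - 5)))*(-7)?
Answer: -49/24742043856 ≈ -1.9804e-9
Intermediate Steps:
C(p, w) = -7*(p + w)/(-5 + 2*p) (C(p, w) = ((p + w)/(p + (-5 + p)))*(-7) = ((p + w)/(-5 + 2*p))*(-7) = -7*(p + w)/(-5 + 2*p))
Q = 14652
g = -539/18575108 (g = 1/(1/(7*(-1*227 - 1*(-304))/(-5 + 2*227)) - 34463) = 1/(1/(7*(-227 + 304)/(-5 + 454)) - 34463) = 1/(1/(7*77/449) - 34463) = 1/(1/(7*(1/449)*77) - 34463) = 1/(1/(539/449) - 34463) = 1/(449/539 - 34463) = 1/(-18575108/539) = -539/18575108 ≈ -2.9017e-5)
g/Q = -539/18575108/14652 = -539/18575108*1/14652 = -49/24742043856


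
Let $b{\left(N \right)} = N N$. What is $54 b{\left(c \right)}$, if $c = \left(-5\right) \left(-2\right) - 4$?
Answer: $1944$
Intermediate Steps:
$c = 6$ ($c = 10 - 4 = 6$)
$b{\left(N \right)} = N^{2}$
$54 b{\left(c \right)} = 54 \cdot 6^{2} = 54 \cdot 36 = 1944$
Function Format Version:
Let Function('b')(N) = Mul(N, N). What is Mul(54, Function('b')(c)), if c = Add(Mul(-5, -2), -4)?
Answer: 1944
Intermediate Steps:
c = 6 (c = Add(10, -4) = 6)
Function('b')(N) = Pow(N, 2)
Mul(54, Function('b')(c)) = Mul(54, Pow(6, 2)) = Mul(54, 36) = 1944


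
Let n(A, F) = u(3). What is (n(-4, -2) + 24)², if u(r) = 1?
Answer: 625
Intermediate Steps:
n(A, F) = 1
(n(-4, -2) + 24)² = (1 + 24)² = 25² = 625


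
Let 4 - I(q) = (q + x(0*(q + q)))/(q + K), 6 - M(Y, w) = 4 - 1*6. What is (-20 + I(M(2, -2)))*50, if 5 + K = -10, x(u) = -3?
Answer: -5350/7 ≈ -764.29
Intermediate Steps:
M(Y, w) = 8 (M(Y, w) = 6 - (4 - 1*6) = 6 - (4 - 6) = 6 - 1*(-2) = 6 + 2 = 8)
K = -15 (K = -5 - 10 = -15)
I(q) = 4 - (-3 + q)/(-15 + q) (I(q) = 4 - (q - 3)/(q - 15) = 4 - (-3 + q)/(-15 + q))
(-20 + I(M(2, -2)))*50 = (-20 + 3*(-19 + 8)/(-15 + 8))*50 = (-20 + 3*(-11)/(-7))*50 = (-20 + 3*(-⅐)*(-11))*50 = (-20 + 33/7)*50 = -107/7*50 = -5350/7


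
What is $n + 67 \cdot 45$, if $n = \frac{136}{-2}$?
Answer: $2947$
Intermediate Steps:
$n = -68$ ($n = 136 \left(- \frac{1}{2}\right) = -68$)
$n + 67 \cdot 45 = -68 + 67 \cdot 45 = -68 + 3015 = 2947$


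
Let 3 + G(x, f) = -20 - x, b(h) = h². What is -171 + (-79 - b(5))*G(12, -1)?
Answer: 3469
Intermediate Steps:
G(x, f) = -23 - x (G(x, f) = -3 + (-20 - x) = -23 - x)
-171 + (-79 - b(5))*G(12, -1) = -171 + (-79 - 1*5²)*(-23 - 1*12) = -171 + (-79 - 1*25)*(-23 - 12) = -171 + (-79 - 25)*(-35) = -171 - 104*(-35) = -171 + 3640 = 3469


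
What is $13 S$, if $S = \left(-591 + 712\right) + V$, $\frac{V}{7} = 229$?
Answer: $22412$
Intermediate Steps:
$V = 1603$ ($V = 7 \cdot 229 = 1603$)
$S = 1724$ ($S = \left(-591 + 712\right) + 1603 = 121 + 1603 = 1724$)
$13 S = 13 \cdot 1724 = 22412$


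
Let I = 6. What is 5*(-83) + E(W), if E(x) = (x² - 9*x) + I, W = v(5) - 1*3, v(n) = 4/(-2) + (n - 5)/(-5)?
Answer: -339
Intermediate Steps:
v(n) = -1 - n/5 (v(n) = 4*(-½) + (-5 + n)*(-⅕) = -2 + (1 - n/5) = -1 - n/5)
W = -5 (W = (-1 - ⅕*5) - 1*3 = (-1 - 1) - 3 = -2 - 3 = -5)
E(x) = 6 + x² - 9*x (E(x) = (x² - 9*x) + 6 = 6 + x² - 9*x)
5*(-83) + E(W) = 5*(-83) + (6 + (-5)² - 9*(-5)) = -415 + (6 + 25 + 45) = -415 + 76 = -339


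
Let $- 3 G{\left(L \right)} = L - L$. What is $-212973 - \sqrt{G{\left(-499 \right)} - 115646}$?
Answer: $-212973 - i \sqrt{115646} \approx -2.1297 \cdot 10^{5} - 340.07 i$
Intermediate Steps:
$G{\left(L \right)} = 0$ ($G{\left(L \right)} = - \frac{L - L}{3} = \left(- \frac{1}{3}\right) 0 = 0$)
$-212973 - \sqrt{G{\left(-499 \right)} - 115646} = -212973 - \sqrt{0 - 115646} = -212973 - \sqrt{-115646} = -212973 - i \sqrt{115646}$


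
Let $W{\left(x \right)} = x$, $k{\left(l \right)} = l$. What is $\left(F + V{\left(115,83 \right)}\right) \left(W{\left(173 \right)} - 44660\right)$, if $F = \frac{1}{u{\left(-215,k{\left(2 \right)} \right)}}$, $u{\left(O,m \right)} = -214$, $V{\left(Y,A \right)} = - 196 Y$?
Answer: $\frac{214585758207}{214} \approx 1.0027 \cdot 10^{9}$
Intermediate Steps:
$F = - \frac{1}{214}$ ($F = \frac{1}{-214} = - \frac{1}{214} \approx -0.0046729$)
$\left(F + V{\left(115,83 \right)}\right) \left(W{\left(173 \right)} - 44660\right) = \left(- \frac{1}{214} - 22540\right) \left(173 - 44660\right) = \left(- \frac{1}{214} - 22540\right) \left(-44487\right) = \left(- \frac{4823561}{214}\right) \left(-44487\right) = \frac{214585758207}{214}$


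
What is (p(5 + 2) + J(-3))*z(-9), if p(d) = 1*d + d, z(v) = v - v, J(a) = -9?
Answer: 0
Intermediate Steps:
z(v) = 0
p(d) = 2*d (p(d) = d + d = 2*d)
(p(5 + 2) + J(-3))*z(-9) = (2*(5 + 2) - 9)*0 = (2*7 - 9)*0 = (14 - 9)*0 = 5*0 = 0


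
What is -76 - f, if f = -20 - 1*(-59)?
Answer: -115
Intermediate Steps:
f = 39 (f = -20 + 59 = 39)
-76 - f = -76 - 1*39 = -76 - 39 = -115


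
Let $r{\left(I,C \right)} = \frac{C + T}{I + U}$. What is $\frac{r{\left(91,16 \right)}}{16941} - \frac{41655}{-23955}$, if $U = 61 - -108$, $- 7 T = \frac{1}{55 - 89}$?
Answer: $\frac{223935415241}{128780738520} \approx 1.7389$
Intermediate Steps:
$T = \frac{1}{238}$ ($T = - \frac{1}{7 \left(55 - 89\right)} = - \frac{1}{7 \left(-34\right)} = \left(- \frac{1}{7}\right) \left(- \frac{1}{34}\right) = \frac{1}{238} \approx 0.0042017$)
$U = 169$ ($U = 61 + 108 = 169$)
$r{\left(I,C \right)} = \frac{\frac{1}{238} + C}{169 + I}$ ($r{\left(I,C \right)} = \frac{C + \frac{1}{238}}{I + 169} = \frac{\frac{1}{238} + C}{169 + I}$)
$\frac{r{\left(91,16 \right)}}{16941} - \frac{41655}{-23955} = \frac{\frac{1}{169 + 91} \left(\frac{1}{238} + 16\right)}{16941} - \frac{41655}{-23955} = \frac{1}{260} \cdot \frac{3809}{238} \cdot \frac{1}{16941} - - \frac{2777}{1597} = \frac{1}{260} \cdot \frac{3809}{238} \cdot \frac{1}{16941} + \frac{2777}{1597} = \frac{293}{4760} \cdot \frac{1}{16941} + \frac{2777}{1597} = \frac{293}{80639160} + \frac{2777}{1597} = \frac{223935415241}{128780738520}$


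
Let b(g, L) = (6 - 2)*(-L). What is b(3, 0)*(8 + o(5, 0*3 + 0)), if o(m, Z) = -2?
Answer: 0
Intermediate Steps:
b(g, L) = -4*L (b(g, L) = 4*(-L) = -4*L)
b(3, 0)*(8 + o(5, 0*3 + 0)) = (-4*0)*(8 - 2) = 0*6 = 0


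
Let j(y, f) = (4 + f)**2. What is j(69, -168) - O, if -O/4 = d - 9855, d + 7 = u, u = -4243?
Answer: -29524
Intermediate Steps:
d = -4250 (d = -7 - 4243 = -4250)
O = 56420 (O = -4*(-4250 - 9855) = -4*(-14105) = 56420)
j(69, -168) - O = (4 - 168)**2 - 1*56420 = (-164)**2 - 56420 = 26896 - 56420 = -29524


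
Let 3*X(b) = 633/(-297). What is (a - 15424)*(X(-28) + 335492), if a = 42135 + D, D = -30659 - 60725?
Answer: -6444076766449/297 ≈ -2.1697e+10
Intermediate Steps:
D = -91384
X(b) = -211/297 (X(b) = (633/(-297))/3 = (633*(-1/297))/3 = (⅓)*(-211/99) = -211/297)
a = -49249 (a = 42135 - 91384 = -49249)
(a - 15424)*(X(-28) + 335492) = (-49249 - 15424)*(-211/297 + 335492) = -64673*99640913/297 = -6444076766449/297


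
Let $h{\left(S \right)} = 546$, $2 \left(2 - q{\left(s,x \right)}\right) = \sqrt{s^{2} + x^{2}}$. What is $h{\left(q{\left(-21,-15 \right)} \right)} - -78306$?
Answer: $78852$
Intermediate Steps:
$q{\left(s,x \right)} = 2 - \frac{\sqrt{s^{2} + x^{2}}}{2}$
$h{\left(q{\left(-21,-15 \right)} \right)} - -78306 = 546 - -78306 = 546 + 78306 = 78852$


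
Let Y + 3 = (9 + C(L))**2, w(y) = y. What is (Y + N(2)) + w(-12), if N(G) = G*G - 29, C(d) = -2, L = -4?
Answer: 9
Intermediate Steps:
N(G) = -29 + G**2 (N(G) = G**2 - 29 = -29 + G**2)
Y = 46 (Y = -3 + (9 - 2)**2 = -3 + 7**2 = -3 + 49 = 46)
(Y + N(2)) + w(-12) = (46 + (-29 + 2**2)) - 12 = (46 + (-29 + 4)) - 12 = (46 - 25) - 12 = 21 - 12 = 9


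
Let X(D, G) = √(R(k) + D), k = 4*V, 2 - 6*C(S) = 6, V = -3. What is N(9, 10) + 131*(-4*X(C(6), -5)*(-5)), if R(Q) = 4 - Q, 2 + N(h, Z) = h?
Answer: 7 + 2620*√138/3 ≈ 10266.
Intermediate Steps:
C(S) = -⅔ (C(S) = ⅓ - ⅙*6 = ⅓ - 1 = -⅔)
k = -12 (k = 4*(-3) = -12)
N(h, Z) = -2 + h
X(D, G) = √(16 + D) (X(D, G) = √((4 - 1*(-12)) + D) = √((4 + 12) + D) = √(16 + D))
N(9, 10) + 131*(-4*X(C(6), -5)*(-5)) = (-2 + 9) + 131*(-4*√(16 - ⅔)*(-5)) = 7 + 131*(-4*√138/3*(-5)) = 7 + 131*(20*√138/3) = 7 + 2620*√138/3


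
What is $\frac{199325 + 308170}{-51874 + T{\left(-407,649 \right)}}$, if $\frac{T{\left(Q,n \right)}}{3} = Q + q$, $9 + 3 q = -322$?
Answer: $- \frac{507495}{53426} \approx -9.499$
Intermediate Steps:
$q = - \frac{331}{3}$ ($q = -3 + \frac{1}{3} \left(-322\right) = -3 - \frac{322}{3} = - \frac{331}{3} \approx -110.33$)
$T{\left(Q,n \right)} = -331 + 3 Q$ ($T{\left(Q,n \right)} = 3 \left(Q - \frac{331}{3}\right) = 3 \left(- \frac{331}{3} + Q\right) = -331 + 3 Q$)
$\frac{199325 + 308170}{-51874 + T{\left(-407,649 \right)}} = \frac{199325 + 308170}{-51874 + \left(-331 + 3 \left(-407\right)\right)} = \frac{507495}{-51874 - 1552} = \frac{507495}{-53426} = 507495 \left(- \frac{1}{53426}\right) = - \frac{507495}{53426}$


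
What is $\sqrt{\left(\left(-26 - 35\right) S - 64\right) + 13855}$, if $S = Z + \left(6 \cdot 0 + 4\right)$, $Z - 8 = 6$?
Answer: $\sqrt{12693} \approx 112.66$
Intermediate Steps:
$Z = 14$ ($Z = 8 + 6 = 14$)
$S = 18$ ($S = 14 + \left(6 \cdot 0 + 4\right) = 14 + \left(0 + 4\right) = 14 + 4 = 18$)
$\sqrt{\left(\left(-26 - 35\right) S - 64\right) + 13855} = \sqrt{\left(\left(-26 - 35\right) 18 - 64\right) + 13855} = \sqrt{\left(\left(-61\right) 18 - 64\right) + 13855} = \sqrt{\left(-1098 - 64\right) + 13855} = \sqrt{-1162 + 13855} = \sqrt{12693}$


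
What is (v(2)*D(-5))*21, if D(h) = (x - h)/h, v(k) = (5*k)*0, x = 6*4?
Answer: 0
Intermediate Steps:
x = 24
v(k) = 0
D(h) = (24 - h)/h
(v(2)*D(-5))*21 = (0*((24 - 1*(-5))/(-5)))*21 = (0*(-(24 + 5)/5))*21 = (0*(-⅕*29))*21 = (0*(-29/5))*21 = 0*21 = 0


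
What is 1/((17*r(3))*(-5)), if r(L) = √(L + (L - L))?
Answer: -√3/255 ≈ -0.0067924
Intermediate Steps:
r(L) = √L (r(L) = √(L + 0) = √L)
1/((17*r(3))*(-5)) = 1/((17*√3)*(-5)) = 1/(-85*√3) = -√3/255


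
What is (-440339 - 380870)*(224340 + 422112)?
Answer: -530872200468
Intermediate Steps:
(-440339 - 380870)*(224340 + 422112) = -821209*646452 = -530872200468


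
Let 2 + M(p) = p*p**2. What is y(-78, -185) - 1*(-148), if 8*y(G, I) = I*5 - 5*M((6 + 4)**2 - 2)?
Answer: -4705691/8 ≈ -5.8821e+5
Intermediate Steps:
M(p) = -2 + p**3 (M(p) = -2 + p*p**2 = -2 + p**3)
y(G, I) = -2352975/4 + 5*I/8 (y(G, I) = (I*5 - 5*(-2 + ((6 + 4)**2 - 2)**3))/8 = (5*I - 5*(-2 + (10**2 - 2)**3))/8 = (5*I - 5*(-2 + (100 - 2)**3))/8 = (5*I - 5*(-2 + 98**3))/8 = (5*I - 5*(-2 + 941192))/8 = (5*I - 5*941190)/8 = (5*I - 4705950)/8 = (-4705950 + 5*I)/8 = -2352975/4 + 5*I/8)
y(-78, -185) - 1*(-148) = (-2352975/4 + (5/8)*(-185)) - 1*(-148) = (-2352975/4 - 925/8) + 148 = -4706875/8 + 148 = -4705691/8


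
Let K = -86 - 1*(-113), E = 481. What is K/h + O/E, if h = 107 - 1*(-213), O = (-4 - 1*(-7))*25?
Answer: 36987/153920 ≈ 0.24030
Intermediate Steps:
K = 27 (K = -86 + 113 = 27)
O = 75 (O = (-4 + 7)*25 = 3*25 = 75)
h = 320 (h = 107 + 213 = 320)
K/h + O/E = 27/320 + 75/481 = 36987/153920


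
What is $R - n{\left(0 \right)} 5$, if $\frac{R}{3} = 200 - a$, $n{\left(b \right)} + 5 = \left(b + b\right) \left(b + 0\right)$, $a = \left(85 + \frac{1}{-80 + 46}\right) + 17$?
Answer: $\frac{10849}{34} \approx 319.09$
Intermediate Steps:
$a = \frac{3467}{34}$ ($a = \left(85 + \frac{1}{-34}\right) + 17 = \left(85 - \frac{1}{34}\right) + 17 = \frac{2889}{34} + 17 = \frac{3467}{34} \approx 101.97$)
$n{\left(b \right)} = -5 + 2 b^{2}$ ($n{\left(b \right)} = -5 + \left(b + b\right) \left(b + 0\right) = -5 + 2 b b = -5 + 2 b^{2}$)
$R = \frac{9999}{34}$ ($R = 3 \left(200 - \frac{3467}{34}\right) = 3 \cdot \frac{3333}{34} = \frac{9999}{34} \approx 294.09$)
$R - n{\left(0 \right)} 5 = \frac{9999}{34} - \left(-5 + 2 \cdot 0^{2}\right) 5 = \frac{9999}{34} - \left(-5 + 2 \cdot 0\right) 5 = \frac{9999}{34} - \left(-5 + 0\right) 5 = \frac{9999}{34} - \left(-5\right) 5 = \frac{9999}{34} - -25 = \frac{9999}{34} + 25 = \frac{10849}{34}$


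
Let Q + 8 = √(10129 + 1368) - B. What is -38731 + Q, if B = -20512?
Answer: -18227 + √11497 ≈ -18120.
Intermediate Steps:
Q = 20504 + √11497 (Q = -8 + (√(10129 + 1368) - 1*(-20512)) = -8 + (√11497 + 20512) = -8 + (20512 + √11497) = 20504 + √11497 ≈ 20611.)
-38731 + Q = -38731 + (20504 + √11497) = -18227 + √11497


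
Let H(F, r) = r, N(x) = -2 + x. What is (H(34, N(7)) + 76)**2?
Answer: 6561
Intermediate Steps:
(H(34, N(7)) + 76)**2 = ((-2 + 7) + 76)**2 = (5 + 76)**2 = 81**2 = 6561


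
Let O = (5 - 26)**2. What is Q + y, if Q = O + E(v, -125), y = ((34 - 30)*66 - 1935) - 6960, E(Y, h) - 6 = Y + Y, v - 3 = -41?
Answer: -8260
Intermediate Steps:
v = -38 (v = 3 - 41 = -38)
E(Y, h) = 6 + 2*Y (E(Y, h) = 6 + (Y + Y) = 6 + 2*Y)
O = 441 (O = (-21)**2 = 441)
y = -8631 (y = (4*66 - 1935) - 6960 = (264 - 1935) - 6960 = -1671 - 6960 = -8631)
Q = 371 (Q = 441 + (6 + 2*(-38)) = 441 + (6 - 76) = 441 - 70 = 371)
Q + y = 371 - 8631 = -8260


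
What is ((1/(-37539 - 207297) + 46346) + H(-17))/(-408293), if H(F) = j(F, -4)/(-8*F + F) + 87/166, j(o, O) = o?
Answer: -6592759568329/58079563294788 ≈ -0.11351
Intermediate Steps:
H(F) = 443/1162 (H(F) = F/(-8*F + F) + 87/166 = F/((-7*F)) + 87*(1/166) = F*(-1/(7*F)) + 87/166 = -⅐ + 87/166 = 443/1162)
((1/(-37539 - 207297) + 46346) + H(-17))/(-408293) = ((1/(-37539 - 207297) + 46346) + 443/1162)/(-408293) = ((1/(-244836) + 46346) + 443/1162)*(-1/408293) = ((-1/244836 + 46346) + 443/1162)*(-1/408293) = (11347169255/244836 + 443/1162)*(-1/408293) = (6592759568329/142249716)*(-1/408293) = -6592759568329/58079563294788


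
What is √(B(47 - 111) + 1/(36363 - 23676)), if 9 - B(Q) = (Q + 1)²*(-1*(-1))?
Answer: I*√637401464553/12687 ≈ 62.929*I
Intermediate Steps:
B(Q) = 9 - (1 + Q)² (B(Q) = 9 - (Q + 1)²*(-1*(-1)) = 9 - (1 + Q)²)
√(B(47 - 111) + 1/(36363 - 23676)) = √((9 - (1 + (47 - 111))²) + 1/(36363 - 23676)) = √((9 - (1 - 64)²) + 1/12687) = √((9 - 1*(-63)²) + 1/12687) = √((9 - 1*3969) + 1/12687) = √((9 - 3969) + 1/12687) = √(-3960 + 1/12687) = √(-50240519/12687) = I*√637401464553/12687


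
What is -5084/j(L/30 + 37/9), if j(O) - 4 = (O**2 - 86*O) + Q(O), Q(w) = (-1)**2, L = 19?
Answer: 41180400/3082151 ≈ 13.361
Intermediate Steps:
Q(w) = 1
j(O) = 5 + O**2 - 86*O (j(O) = 4 + ((O**2 - 86*O) + 1) = 4 + (1 + O**2 - 86*O) = 5 + O**2 - 86*O)
-5084/j(L/30 + 37/9) = -5084/(5 + (19/30 + 37/9)**2 - 86*(19/30 + 37/9)) = -5084/(5 + (427/90)**2 - 86*427/90) = -5084/(5 + 182329/8100 - 18361/45) = -5084/(-3082151/8100) = -5084*(-8100/3082151) = 41180400/3082151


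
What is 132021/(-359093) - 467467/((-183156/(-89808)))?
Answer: -1256297144730127/5480836459 ≈ -2.2922e+5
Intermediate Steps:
132021/(-359093) - 467467/((-183156/(-89808))) = 132021*(-1/359093) - 467467/((-183156*(-1/89808))) = -132021/359093 - 467467/15263/7484 = -132021/359093 - 467467*7484/15263 = -132021/359093 - 3498523028/15263 = -1256297144730127/5480836459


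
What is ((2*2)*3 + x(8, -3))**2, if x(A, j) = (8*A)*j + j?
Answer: 33489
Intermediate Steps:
x(A, j) = j + 8*A*j (x(A, j) = 8*A*j + j = j + 8*A*j)
((2*2)*3 + x(8, -3))**2 = ((2*2)*3 - 3*(1 + 8*8))**2 = (4*3 - 3*(1 + 64))**2 = (12 - 3*65)**2 = (12 - 195)**2 = (-183)**2 = 33489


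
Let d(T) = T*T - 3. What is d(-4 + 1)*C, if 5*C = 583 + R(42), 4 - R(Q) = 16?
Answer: 3426/5 ≈ 685.20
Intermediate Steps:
R(Q) = -12 (R(Q) = 4 - 1*16 = 4 - 16 = -12)
d(T) = -3 + T**2 (d(T) = T**2 - 3 = -3 + T**2)
C = 571/5 (C = (583 - 12)/5 = (1/5)*571 = 571/5 ≈ 114.20)
d(-4 + 1)*C = (-3 + (-4 + 1)**2)*(571/5) = (-3 + (-3)**2)*(571/5) = (-3 + 9)*(571/5) = 6*(571/5) = 3426/5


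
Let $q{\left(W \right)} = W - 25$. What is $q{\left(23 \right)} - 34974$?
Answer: $-34976$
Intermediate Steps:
$q{\left(W \right)} = -25 + W$
$q{\left(23 \right)} - 34974 = \left(-25 + 23\right) - 34974 = -2 - 34974 = -34976$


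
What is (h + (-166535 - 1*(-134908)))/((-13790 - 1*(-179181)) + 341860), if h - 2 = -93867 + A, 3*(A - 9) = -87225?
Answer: -154558/507251 ≈ -0.30470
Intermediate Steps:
A = -29066 (A = 9 + (1/3)*(-87225) = 9 - 29075 = -29066)
h = -122931 (h = 2 + (-93867 - 29066) = 2 - 122933 = -122931)
(h + (-166535 - 1*(-134908)))/((-13790 - 1*(-179181)) + 341860) = (-122931 + (-166535 - 1*(-134908)))/((-13790 - 1*(-179181)) + 341860) = (-122931 + (-166535 + 134908))/((-13790 + 179181) + 341860) = (-122931 - 31627)/(165391 + 341860) = -154558/507251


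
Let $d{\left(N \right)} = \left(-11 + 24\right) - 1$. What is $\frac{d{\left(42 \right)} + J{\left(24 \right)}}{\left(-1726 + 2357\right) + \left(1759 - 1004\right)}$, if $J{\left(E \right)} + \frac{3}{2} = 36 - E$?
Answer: $\frac{5}{308} \approx 0.016234$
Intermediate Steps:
$J{\left(E \right)} = \frac{69}{2} - E$ ($J{\left(E \right)} = - \frac{3}{2} - \left(-36 + E\right) = \frac{69}{2} - E$)
$d{\left(N \right)} = 12$ ($d{\left(N \right)} = 13 - 1 = 12$)
$\frac{d{\left(42 \right)} + J{\left(24 \right)}}{\left(-1726 + 2357\right) + \left(1759 - 1004\right)} = \frac{12 + \left(\frac{69}{2} - 24\right)}{\left(-1726 + 2357\right) + \left(1759 - 1004\right)} = \frac{12 + \left(\frac{69}{2} - 24\right)}{631 + 755} = \frac{12 + \frac{21}{2}}{1386} = \frac{45}{2} \cdot \frac{1}{1386} = \frac{5}{308}$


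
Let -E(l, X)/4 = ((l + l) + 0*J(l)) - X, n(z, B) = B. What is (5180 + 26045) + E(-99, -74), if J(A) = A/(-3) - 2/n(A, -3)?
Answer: 31721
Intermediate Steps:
J(A) = ⅔ - A/3 (J(A) = A/(-3) - 2/(-3) = A*(-⅓) - 2*(-⅓) = -A/3 + ⅔ = ⅔ - A/3)
E(l, X) = -8*l + 4*X (E(l, X) = -4*(((l + l) + 0*(⅔ - l/3)) - X) = -4*((2*l + 0) - X) = -4*(2*l - X) = -4*(-X + 2*l) = -8*l + 4*X)
(5180 + 26045) + E(-99, -74) = (5180 + 26045) + (-8*(-99) + 4*(-74)) = 31225 + (792 - 296) = 31225 + 496 = 31721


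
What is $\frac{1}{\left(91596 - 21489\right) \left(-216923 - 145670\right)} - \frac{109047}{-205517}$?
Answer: $\frac{2772008266403680}{5224305326407167} \approx 0.5306$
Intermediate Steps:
$\frac{1}{\left(91596 - 21489\right) \left(-216923 - 145670\right)} - \frac{109047}{-205517} = \frac{1}{70107 \left(-216923 - 145670\right)} - - \frac{109047}{205517} = \frac{1}{70107 \left(-362593\right)} + \frac{109047}{205517} = \frac{1}{70107} \left(- \frac{1}{362593}\right) + \frac{109047}{205517} = - \frac{1}{25420307451} + \frac{109047}{205517} = \frac{2772008266403680}{5224305326407167}$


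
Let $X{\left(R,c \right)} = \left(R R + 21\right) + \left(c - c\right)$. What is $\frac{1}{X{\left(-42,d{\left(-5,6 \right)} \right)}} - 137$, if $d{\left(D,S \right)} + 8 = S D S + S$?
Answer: $- \frac{244544}{1785} \approx -137.0$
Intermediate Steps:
$d{\left(D,S \right)} = -8 + S + D S^{2}$ ($d{\left(D,S \right)} = -8 + \left(S D S + S\right) = -8 + \left(D S S + S\right) = -8 + \left(D S^{2} + S\right) = -8 + \left(S + D S^{2}\right) = -8 + S + D S^{2}$)
$X{\left(R,c \right)} = 21 + R^{2}$ ($X{\left(R,c \right)} = \left(R^{2} + 21\right) + 0 = \left(21 + R^{2}\right) + 0 = 21 + R^{2}$)
$\frac{1}{X{\left(-42,d{\left(-5,6 \right)} \right)}} - 137 = \frac{1}{21 + \left(-42\right)^{2}} - 137 = \frac{1}{21 + 1764} - 137 = \frac{1}{1785} - 137 = - \frac{244544}{1785}$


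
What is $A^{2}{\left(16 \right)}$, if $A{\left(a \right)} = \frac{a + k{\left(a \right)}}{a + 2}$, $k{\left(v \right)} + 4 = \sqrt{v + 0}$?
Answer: $\frac{64}{81} \approx 0.79012$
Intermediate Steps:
$k{\left(v \right)} = -4 + \sqrt{v}$ ($k{\left(v \right)} = -4 + \sqrt{v + 0} = -4 + \sqrt{v}$)
$A{\left(a \right)} = \frac{-4 + a + \sqrt{a}}{2 + a}$ ($A{\left(a \right)} = \frac{a + \left(-4 + \sqrt{a}\right)}{a + 2} = \frac{-4 + a + \sqrt{a}}{2 + a}$)
$A^{2}{\left(16 \right)} = \left(\frac{-4 + 16 + \sqrt{16}}{2 + 16}\right)^{2} = \left(\frac{-4 + 16 + 4}{18}\right)^{2} = \left(\frac{1}{18} \cdot 16\right)^{2} = \left(\frac{8}{9}\right)^{2} = \frac{64}{81}$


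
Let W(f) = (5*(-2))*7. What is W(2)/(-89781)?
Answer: 70/89781 ≈ 0.00077968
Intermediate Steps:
W(f) = -70 (W(f) = -10*7 = -70)
W(2)/(-89781) = -70/(-89781) = -70*(-1/89781) = 70/89781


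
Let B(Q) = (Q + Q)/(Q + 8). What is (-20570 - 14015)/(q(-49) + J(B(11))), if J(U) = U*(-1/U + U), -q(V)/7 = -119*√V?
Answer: -307135551/886197425042 + 5256240411667*I/886197425042 ≈ -0.00034658 + 5.9312*I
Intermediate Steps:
q(V) = 833*√V (q(V) = -(-833)*√V = 833*√V)
B(Q) = 2*Q/(8 + Q) (B(Q) = (2*Q)/(8 + Q) = 2*Q/(8 + Q))
J(U) = U*(U - 1/U)
(-20570 - 14015)/(q(-49) + J(B(11))) = (-20570 - 14015)/(833*√(-49) + (-1 + (2*11/(8 + 11))²)) = -34585/(833*(7*I) + (-1 + (2*11/19)²)) = -34585/(5831*I + (-1 + (2*11*(1/19))²)) = -34585/(5831*I + (-1 + (22/19)²)) = -34585/(5831*I + (-1 + 484/361)) = -34585/(5831*I + 123/361) = -34585*130321*(123/361 - 5831*I)/4430987125210 = -901430357*(123/361 - 5831*I)/886197425042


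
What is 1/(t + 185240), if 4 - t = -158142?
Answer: 1/343386 ≈ 2.9122e-6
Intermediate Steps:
t = 158146 (t = 4 - 1*(-158142) = 4 + 158142 = 158146)
1/(t + 185240) = 1/(158146 + 185240) = 1/343386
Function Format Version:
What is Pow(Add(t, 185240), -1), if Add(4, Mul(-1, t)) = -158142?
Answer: Rational(1, 343386) ≈ 2.9122e-6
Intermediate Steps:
t = 158146 (t = Add(4, Mul(-1, -158142)) = Add(4, 158142) = 158146)
Pow(Add(t, 185240), -1) = Pow(Add(158146, 185240), -1) = Pow(343386, -1) = Rational(1, 343386)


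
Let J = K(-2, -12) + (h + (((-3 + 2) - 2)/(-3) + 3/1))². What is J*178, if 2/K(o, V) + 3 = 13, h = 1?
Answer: 22428/5 ≈ 4485.6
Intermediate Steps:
K(o, V) = ⅕ (K(o, V) = 2/(-3 + 13) = 2/10 = 2*(⅒) = ⅕)
J = 126/5 (J = ⅕ + (1 + (((-3 + 2) - 2)/(-3) + 3/1))² = ⅕ + (1 + ((-1 - 2)*(-⅓) + 3*1))² = ⅕ + (1 + (-3*(-⅓) + 3))² = ⅕ + (1 + (1 + 3))² = ⅕ + (1 + 4)² = ⅕ + 5² = ⅕ + 25 = 126/5 ≈ 25.200)
J*178 = (126/5)*178 = 22428/5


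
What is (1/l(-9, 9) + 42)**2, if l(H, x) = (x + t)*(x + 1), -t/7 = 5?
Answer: 119224561/67600 ≈ 1763.7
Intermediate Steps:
t = -35 (t = -7*5 = -35)
l(H, x) = (1 + x)*(-35 + x) (l(H, x) = (x - 35)*(x + 1) = (-35 + x)*(1 + x) = (1 + x)*(-35 + x))
(1/l(-9, 9) + 42)**2 = (1/(-35 + 9**2 - 34*9) + 42)**2 = (1/(-35 + 81 - 306) + 42)**2 = (1/(-260) + 42)**2 = (-1/260 + 42)**2 = (10919/260)**2 = 119224561/67600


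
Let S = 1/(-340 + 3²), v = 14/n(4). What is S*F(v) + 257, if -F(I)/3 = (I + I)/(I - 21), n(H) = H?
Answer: 425329/1655 ≈ 257.00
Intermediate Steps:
v = 7/2 (v = 14/4 = 14*(¼) = 7/2 ≈ 3.5000)
S = -1/331 (S = 1/(-340 + 9) = 1/(-331) = -1/331 ≈ -0.0030211)
F(I) = -6*I/(-21 + I) (F(I) = -3*(I + I)/(I - 21) = -3*2*I/(-21 + I) = -6*I/(-21 + I))
S*F(v) + 257 = -(-6)*7/(331*2*(-21 + 7/2)) + 257 = -(-6)*7/(331*2*(-35/2)) + 257 = -(-6)*7*(-2)/(331*2*35) + 257 = -1/331*6/5 + 257 = -6/1655 + 257 = 425329/1655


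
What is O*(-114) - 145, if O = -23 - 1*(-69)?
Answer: -5389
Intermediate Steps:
O = 46 (O = -23 + 69 = 46)
O*(-114) - 145 = 46*(-114) - 145 = -5244 - 145 = -5389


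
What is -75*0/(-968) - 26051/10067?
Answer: -26051/10067 ≈ -2.5878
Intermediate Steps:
-75*0/(-968) - 26051/10067 = 0*(-1/968) - 26051*1/10067 = 0 - 26051/10067 = -26051/10067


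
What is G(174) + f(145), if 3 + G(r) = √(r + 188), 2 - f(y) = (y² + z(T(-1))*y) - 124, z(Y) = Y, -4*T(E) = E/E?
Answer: -83463/4 + √362 ≈ -20847.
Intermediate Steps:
T(E) = -¼ (T(E) = -E/(4*E) = -¼*1 = -¼)
f(y) = 126 - y² + y/4 (f(y) = 2 - ((y² - y/4) - 124) = 2 - (-124 + y² - y/4) = 2 + (124 - y² + y/4) = 126 - y² + y/4)
G(r) = -3 + √(188 + r) (G(r) = -3 + √(r + 188) = -3 + √(188 + r))
G(174) + f(145) = (-3 + √(188 + 174)) + (126 - 1*145² + (¼)*145) = (-3 + √362) + (126 - 1*21025 + 145/4) = (-3 + √362) + (126 - 21025 + 145/4) = (-3 + √362) - 83451/4 = -83463/4 + √362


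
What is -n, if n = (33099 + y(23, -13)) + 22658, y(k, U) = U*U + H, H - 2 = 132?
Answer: -56060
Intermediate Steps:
H = 134 (H = 2 + 132 = 134)
y(k, U) = 134 + U² (y(k, U) = U*U + 134 = U² + 134 = 134 + U²)
n = 56060 (n = (33099 + (134 + (-13)²)) + 22658 = (33099 + (134 + 169)) + 22658 = (33099 + 303) + 22658 = 33402 + 22658 = 56060)
-n = -1*56060 = -56060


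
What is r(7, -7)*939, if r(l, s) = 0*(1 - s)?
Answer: 0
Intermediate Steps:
r(l, s) = 0
r(7, -7)*939 = 0*939 = 0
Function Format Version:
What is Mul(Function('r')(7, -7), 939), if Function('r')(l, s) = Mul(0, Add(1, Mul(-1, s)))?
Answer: 0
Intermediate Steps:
Function('r')(l, s) = 0
Mul(Function('r')(7, -7), 939) = Mul(0, 939) = 0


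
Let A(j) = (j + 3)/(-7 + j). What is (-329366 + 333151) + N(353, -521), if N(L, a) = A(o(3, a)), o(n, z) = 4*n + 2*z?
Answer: 3926072/1037 ≈ 3786.0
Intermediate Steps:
o(n, z) = 2*z + 4*n
A(j) = (3 + j)/(-7 + j)
N(L, a) = (15 + 2*a)/(5 + 2*a) (N(L, a) = (3 + (2*a + 4*3))/(-7 + (2*a + 4*3)) = (3 + (2*a + 12))/(-7 + (2*a + 12)) = (3 + (12 + 2*a))/(-7 + (12 + 2*a)) = (15 + 2*a)/(5 + 2*a))
(-329366 + 333151) + N(353, -521) = (-329366 + 333151) + (15 + 2*(-521))/(5 + 2*(-521)) = 3785 + (15 - 1042)/(5 - 1042) = 3785 - 1027/(-1037) = 3785 - 1/1037*(-1027) = 3785 + 1027/1037 = 3926072/1037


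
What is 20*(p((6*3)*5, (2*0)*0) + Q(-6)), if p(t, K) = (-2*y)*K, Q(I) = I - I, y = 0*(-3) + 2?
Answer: 0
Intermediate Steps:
y = 2 (y = 0 + 2 = 2)
Q(I) = 0
p(t, K) = -4*K (p(t, K) = (-2*2)*K = -4*K)
20*(p((6*3)*5, (2*0)*0) + Q(-6)) = 20*(-4*2*0*0 + 0) = 20*(-0*0 + 0) = 20*(-4*0 + 0) = 20*(0 + 0) = 20*0 = 0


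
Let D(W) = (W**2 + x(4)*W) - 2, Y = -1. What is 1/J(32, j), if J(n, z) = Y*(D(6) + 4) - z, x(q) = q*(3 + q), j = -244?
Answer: 1/38 ≈ 0.026316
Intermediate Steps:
D(W) = -2 + W**2 + 28*W (D(W) = (W**2 + (4*(3 + 4))*W) - 2 = (W**2 + (4*7)*W) - 2 = (W**2 + 28*W) - 2 = -2 + W**2 + 28*W)
J(n, z) = -206 - z (J(n, z) = -((-2 + 6**2 + 28*6) + 4) - z = -((-2 + 36 + 168) + 4) - z = -(202 + 4) - z = -1*206 - z = -206 - z)
1/J(32, j) = 1/(-206 - 1*(-244)) = 1/(-206 + 244) = 1/38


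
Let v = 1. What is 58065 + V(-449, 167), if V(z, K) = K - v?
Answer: 58231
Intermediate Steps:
V(z, K) = -1 + K (V(z, K) = K - 1*1 = K - 1 = -1 + K)
58065 + V(-449, 167) = 58065 + (-1 + 167) = 58065 + 166 = 58231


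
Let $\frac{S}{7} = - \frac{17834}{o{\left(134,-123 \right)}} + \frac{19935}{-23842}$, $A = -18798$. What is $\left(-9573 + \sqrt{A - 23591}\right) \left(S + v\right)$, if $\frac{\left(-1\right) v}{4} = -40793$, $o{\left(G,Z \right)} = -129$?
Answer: $- \frac{230122669562731}{146458} + \frac{72116160941 i \sqrt{42389}}{439374} \approx -1.5713 \cdot 10^{9} + 3.3793 \cdot 10^{7} i$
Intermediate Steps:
$v = 163172$ ($v = \left(-4\right) \left(-40793\right) = 163172$)
$S = \frac{422626613}{439374}$ ($S = 7 \left(- \frac{17834}{-129} + \frac{19935}{-23842}\right) = 7 \left(\left(-17834\right) \left(- \frac{1}{129}\right) + 19935 \left(- \frac{1}{23842}\right)\right) = 7 \left(\frac{17834}{129} - \frac{19935}{23842}\right) = 7 \cdot \frac{422626613}{3075618} = \frac{422626613}{439374} \approx 961.88$)
$\left(-9573 + \sqrt{A - 23591}\right) \left(S + v\right) = \left(-9573 + \sqrt{-18798 - 23591}\right) \left(\frac{422626613}{439374} + 163172\right) = \left(-9573 + \sqrt{-42389}\right) \frac{72116160941}{439374} = \left(-9573 + i \sqrt{42389}\right) \frac{72116160941}{439374} = - \frac{230122669562731}{146458} + \frac{72116160941 i \sqrt{42389}}{439374}$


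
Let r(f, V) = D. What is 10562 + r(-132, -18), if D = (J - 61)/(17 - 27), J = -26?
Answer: 105707/10 ≈ 10571.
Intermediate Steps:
D = 87/10 (D = (-26 - 61)/(17 - 27) = -87/(-10) = -87*(-⅒) = 87/10 ≈ 8.7000)
r(f, V) = 87/10
10562 + r(-132, -18) = 10562 + 87/10 = 105707/10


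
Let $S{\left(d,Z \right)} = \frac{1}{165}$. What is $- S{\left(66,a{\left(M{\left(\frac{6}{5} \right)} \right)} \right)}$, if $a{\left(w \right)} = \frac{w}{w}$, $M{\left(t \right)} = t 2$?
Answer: $- \frac{1}{165} \approx -0.0060606$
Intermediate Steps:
$M{\left(t \right)} = 2 t$
$a{\left(w \right)} = 1$
$S{\left(d,Z \right)} = \frac{1}{165}$
$- S{\left(66,a{\left(M{\left(\frac{6}{5} \right)} \right)} \right)} = \left(-1\right) \frac{1}{165} = - \frac{1}{165}$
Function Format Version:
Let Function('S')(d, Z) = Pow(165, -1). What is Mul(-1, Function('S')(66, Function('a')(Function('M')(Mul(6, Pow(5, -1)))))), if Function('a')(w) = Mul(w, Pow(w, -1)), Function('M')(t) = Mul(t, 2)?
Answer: Rational(-1, 165) ≈ -0.0060606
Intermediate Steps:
Function('M')(t) = Mul(2, t)
Function('a')(w) = 1
Function('S')(d, Z) = Rational(1, 165)
Mul(-1, Function('S')(66, Function('a')(Function('M')(Mul(6, Pow(5, -1)))))) = Mul(-1, Rational(1, 165)) = Rational(-1, 165)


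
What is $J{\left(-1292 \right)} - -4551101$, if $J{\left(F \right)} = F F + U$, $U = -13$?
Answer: $6220352$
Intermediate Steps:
$J{\left(F \right)} = -13 + F^{2}$ ($J{\left(F \right)} = F F - 13 = F^{2} - 13 = -13 + F^{2}$)
$J{\left(-1292 \right)} - -4551101 = \left(-13 + \left(-1292\right)^{2}\right) - -4551101 = \left(-13 + 1669264\right) + 4551101 = 1669251 + 4551101 = 6220352$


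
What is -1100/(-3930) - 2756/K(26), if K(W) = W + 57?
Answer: -1073978/32619 ≈ -32.925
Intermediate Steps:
K(W) = 57 + W
-1100/(-3930) - 2756/K(26) = -1100/(-3930) - 2756/(57 + 26) = -1100*(-1/3930) - 2756/83 = 110/393 - 2756*1/83 = 110/393 - 2756/83 = -1073978/32619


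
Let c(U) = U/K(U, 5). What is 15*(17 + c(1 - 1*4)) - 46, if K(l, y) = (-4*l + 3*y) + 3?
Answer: 415/2 ≈ 207.50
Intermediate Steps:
K(l, y) = 3 - 4*l + 3*y
c(U) = U/(18 - 4*U) (c(U) = U/(3 - 4*U + 3*5) = U/(3 - 4*U + 15) = U/(18 - 4*U))
15*(17 + c(1 - 1*4)) - 46 = 15*(17 - (1 - 1*4)/(-18 + 4*(1 - 1*4))) - 46 = 15*(17 - (1 - 4)/(-18 + 4*(1 - 4))) - 46 = 15*(17 - 1*(-3)/(-18 + 4*(-3))) - 46 = 15*(17 - 1*(-3)/(-18 - 12)) - 46 = 15*(17 - 1*(-3)/(-30)) - 46 = 15*(17 - 1*(-3)*(-1/30)) - 46 = 15*(17 - 1/10) - 46 = 15*(169/10) - 46 = 507/2 - 46 = 415/2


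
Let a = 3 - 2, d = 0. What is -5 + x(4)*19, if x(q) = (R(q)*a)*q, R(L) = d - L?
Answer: -309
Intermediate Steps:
a = 1
R(L) = -L (R(L) = 0 - L = -L)
x(q) = -q² (x(q) = (-q*1)*q = (-q)*q = -q²)
-5 + x(4)*19 = -5 - 1*4²*19 = -5 - 1*16*19 = -5 - 16*19 = -5 - 304 = -309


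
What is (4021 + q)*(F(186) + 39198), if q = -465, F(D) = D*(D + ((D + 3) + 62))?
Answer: 428426880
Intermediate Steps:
F(D) = D*(65 + 2*D) (F(D) = D*(D + ((3 + D) + 62)) = D*(D + (65 + D)) = D*(65 + 2*D))
(4021 + q)*(F(186) + 39198) = (4021 - 465)*(186*(65 + 2*186) + 39198) = 3556*(186*(65 + 372) + 39198) = 3556*(186*437 + 39198) = 3556*(81282 + 39198) = 3556*120480 = 428426880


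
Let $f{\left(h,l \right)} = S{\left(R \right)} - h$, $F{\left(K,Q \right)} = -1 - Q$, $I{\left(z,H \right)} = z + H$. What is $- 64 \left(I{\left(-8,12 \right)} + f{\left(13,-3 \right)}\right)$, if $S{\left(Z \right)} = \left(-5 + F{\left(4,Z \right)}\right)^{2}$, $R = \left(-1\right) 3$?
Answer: $0$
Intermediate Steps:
$I{\left(z,H \right)} = H + z$
$R = -3$
$S{\left(Z \right)} = \left(-6 - Z\right)^{2}$ ($S{\left(Z \right)} = \left(-5 - \left(1 + Z\right)\right)^{2} = \left(-6 - Z\right)^{2}$)
$f{\left(h,l \right)} = 9 - h$ ($f{\left(h,l \right)} = \left(6 - 3\right)^{2} - h = 3^{2} - h = 9 - h$)
$- 64 \left(I{\left(-8,12 \right)} + f{\left(13,-3 \right)}\right) = - 64 \left(\left(12 - 8\right) + \left(9 - 13\right)\right) = - 64 \left(4 + \left(9 - 13\right)\right) = - 64 \left(4 - 4\right) = \left(-64\right) 0 = 0$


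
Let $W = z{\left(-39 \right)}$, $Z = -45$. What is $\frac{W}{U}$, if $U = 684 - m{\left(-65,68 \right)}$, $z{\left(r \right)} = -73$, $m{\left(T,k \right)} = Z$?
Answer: $- \frac{73}{729} \approx -0.10014$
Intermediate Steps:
$m{\left(T,k \right)} = -45$
$U = 729$ ($U = 684 - -45 = 684 + 45 = 729$)
$W = -73$
$\frac{W}{U} = - \frac{73}{729}$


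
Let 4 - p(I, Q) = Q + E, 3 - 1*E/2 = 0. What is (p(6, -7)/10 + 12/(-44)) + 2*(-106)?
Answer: -4659/22 ≈ -211.77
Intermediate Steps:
E = 6 (E = 6 - 2*0 = 6 + 0 = 6)
p(I, Q) = -2 - Q (p(I, Q) = 4 - (Q + 6) = 4 - (6 + Q) = 4 + (-6 - Q) = -2 - Q)
(p(6, -7)/10 + 12/(-44)) + 2*(-106) = ((-2 - 1*(-7))/10 + 12/(-44)) + 2*(-106) = ((-2 + 7)*(1/10) + 12*(-1/44)) - 212 = (5*(1/10) - 3/11) - 212 = (1/2 - 3/11) - 212 = 5/22 - 212 = -4659/22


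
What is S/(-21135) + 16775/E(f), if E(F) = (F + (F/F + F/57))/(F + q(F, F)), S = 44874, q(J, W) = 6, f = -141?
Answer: 303090888069/19070815 ≈ 15893.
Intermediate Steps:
E(F) = (1 + 58*F/57)/(6 + F) (E(F) = (F + (F/F + F/57))/(F + 6) = (F + (1 + F*(1/57)))/(6 + F) = (F + (1 + F/57))/(6 + F) = (1 + 58*F/57)/(6 + F))
S/(-21135) + 16775/E(f) = 44874/(-21135) + 16775/(((57 + 58*(-141))/(57*(6 - 141)))) = 44874*(-1/21135) + 16775/(((1/57)*(57 - 8178)/(-135))) = -14958/7045 + 16775/(((1/57)*(-1/135)*(-8121))) = -14958/7045 + 16775/(2707/2565) = -14958/7045 + 16775*(2565/2707) = -14958/7045 + 43027875/2707 = 303090888069/19070815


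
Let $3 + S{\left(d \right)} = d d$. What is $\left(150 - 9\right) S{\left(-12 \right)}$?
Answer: $19881$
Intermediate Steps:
$S{\left(d \right)} = -3 + d^{2}$ ($S{\left(d \right)} = -3 + d d = -3 + d^{2}$)
$\left(150 - 9\right) S{\left(-12 \right)} = \left(150 - 9\right) \left(-3 + \left(-12\right)^{2}\right) = 141 \left(-3 + 144\right) = 141 \cdot 141 = 19881$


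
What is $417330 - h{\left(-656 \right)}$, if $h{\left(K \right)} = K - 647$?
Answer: $418633$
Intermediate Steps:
$h{\left(K \right)} = -647 + K$
$417330 - h{\left(-656 \right)} = 417330 - \left(-647 - 656\right) = 417330 - -1303 = 417330 + 1303 = 418633$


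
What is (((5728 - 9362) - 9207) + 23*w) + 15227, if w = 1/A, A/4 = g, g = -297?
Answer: 2834545/1188 ≈ 2386.0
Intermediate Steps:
A = -1188 (A = 4*(-297) = -1188)
w = -1/1188 (w = 1/(-1188) = -1/1188 ≈ -0.00084175)
(((5728 - 9362) - 9207) + 23*w) + 15227 = (((5728 - 9362) - 9207) + 23*(-1/1188)) + 15227 = ((-3634 - 9207) - 23/1188) + 15227 = (-12841 - 23/1188) + 15227 = -15255131/1188 + 15227 = 2834545/1188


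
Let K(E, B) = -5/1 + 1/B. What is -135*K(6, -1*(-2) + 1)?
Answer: 630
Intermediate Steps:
K(E, B) = -5 + 1/B (K(E, B) = -5*1 + 1/B = -5 + 1/B)
-135*K(6, -1*(-2) + 1) = -135*(-5 + 1/(-1*(-2) + 1)) = -135*(-5 + 1/(2 + 1)) = -135*(-5 + 1/3) = -135*(-5 + ⅓) = -135*(-14/3) = 630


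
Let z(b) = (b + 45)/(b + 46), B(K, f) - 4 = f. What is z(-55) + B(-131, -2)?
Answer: 28/9 ≈ 3.1111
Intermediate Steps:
B(K, f) = 4 + f
z(b) = (45 + b)/(46 + b)
z(-55) + B(-131, -2) = (45 - 55)/(46 - 55) + (4 - 2) = -10/(-9) + 2 = -⅑*(-10) + 2 = 10/9 + 2 = 28/9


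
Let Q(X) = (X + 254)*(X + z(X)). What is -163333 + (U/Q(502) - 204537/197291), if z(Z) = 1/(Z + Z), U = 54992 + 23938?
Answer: -341068022405598590/2088165231999 ≈ -1.6333e+5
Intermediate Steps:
U = 78930
z(Z) = 1/(2*Z)
Q(X) = (254 + X)*(X + 1/(2*X)) (Q(X) = (X + 254)*(X + 1/(2*X)) = (254 + X)*(X + 1/(2*X)))
-163333 + (U/Q(502) - 204537/197291) = -163333 + (78930/(1/2 + 502**2 + 127/502 + 254*502) - 204537/197291) = -163333 + (78930/(1/2 + 252004 + 127*(1/502) + 127508) - 204537*1/197291) = -163333 + (78930/(1/2 + 252004 + 127/502 + 127508) - 204537/197291) = -163333 + (78930/(95257701/251) - 204537/197291) = -163333 + (78930*(251/95257701) - 204537/197291) = -163333 + (2201270/10584189 - 204537/197291) = -163333 - 1730567505923/2088165231999 = -341068022405598590/2088165231999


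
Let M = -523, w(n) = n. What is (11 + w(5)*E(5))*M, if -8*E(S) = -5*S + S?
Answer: -24581/2 ≈ -12291.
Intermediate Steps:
E(S) = S/2 (E(S) = -(-5*S + S)/8 = -(-1)*S/2 = S/2)
(11 + w(5)*E(5))*M = (11 + 5*((½)*5))*(-523) = (11 + 5*(5/2))*(-523) = (11 + 25/2)*(-523) = (47/2)*(-523) = -24581/2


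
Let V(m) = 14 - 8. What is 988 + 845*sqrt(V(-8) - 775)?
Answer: 988 + 845*I*sqrt(769) ≈ 988.0 + 23433.0*I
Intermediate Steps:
V(m) = 6
988 + 845*sqrt(V(-8) - 775) = 988 + 845*sqrt(6 - 775) = 988 + 845*sqrt(-769) = 988 + 845*(I*sqrt(769)) = 988 + 845*I*sqrt(769)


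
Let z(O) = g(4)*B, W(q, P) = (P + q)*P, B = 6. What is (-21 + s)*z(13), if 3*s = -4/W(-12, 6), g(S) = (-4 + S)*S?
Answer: 0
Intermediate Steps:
W(q, P) = P*(P + q)
g(S) = S*(-4 + S)
s = 1/27 (s = (-4*1/(6*(6 - 12)))/3 = (-4/(6*(-6)))/3 = (-4/(-36))/3 = (-4*(-1/36))/3 = (⅓)*(⅑) = 1/27 ≈ 0.037037)
z(O) = 0 (z(O) = (4*(-4 + 4))*6 = (4*0)*6 = 0*6 = 0)
(-21 + s)*z(13) = (-21 + 1/27)*0 = -566/27*0 = 0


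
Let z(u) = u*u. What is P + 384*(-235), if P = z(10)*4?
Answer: -89840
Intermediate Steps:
z(u) = u²
P = 400 (P = 10²*4 = 100*4 = 400)
P + 384*(-235) = 400 + 384*(-235) = 400 - 90240 = -89840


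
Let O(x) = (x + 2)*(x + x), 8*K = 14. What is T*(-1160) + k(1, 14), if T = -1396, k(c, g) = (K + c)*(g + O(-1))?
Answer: 1619393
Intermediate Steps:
K = 7/4 (K = (⅛)*14 = 7/4 ≈ 1.7500)
O(x) = 2*x*(2 + x) (O(x) = (2 + x)*(2*x) = 2*x*(2 + x))
k(c, g) = (-2 + g)*(7/4 + c) (k(c, g) = (7/4 + c)*(g + 2*(-1)*(2 - 1)) = (7/4 + c)*(g + 2*(-1)*1) = (7/4 + c)*(g - 2) = (7/4 + c)*(-2 + g) = (-2 + g)*(7/4 + c))
T*(-1160) + k(1, 14) = -1396*(-1160) + (-7/2 - 2*1 + (7/4)*14 + 1*14) = 1619360 + (-7/2 - 2 + 49/2 + 14) = 1619360 + 33 = 1619393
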